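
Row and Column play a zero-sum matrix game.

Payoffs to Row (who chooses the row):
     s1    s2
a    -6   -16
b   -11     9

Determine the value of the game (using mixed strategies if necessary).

-23/3

Row minima are -16 and -11, so Row's maximin is -11; column maxima are -6 and 9, so Column's minimax is -6. These differ, so the equilibrium is in mixed strategies.
Let Row play a with probability p. Column is indifferent when −6p − 11(1−p) = −16p + 9(1−p), giving p = 2/3.
Let Column play s1 with probability q. Row is indifferent when −6q − 16(1−q) = −11q + 9(1−q), giving q = 5/6.
The value is -6·(5/6) + (-16)·(1/6) = -23/3.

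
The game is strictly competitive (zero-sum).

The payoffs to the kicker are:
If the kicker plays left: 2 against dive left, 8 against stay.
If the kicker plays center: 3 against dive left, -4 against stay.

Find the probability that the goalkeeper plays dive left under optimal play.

12/13

Row minima are 2 and -4, so the kicker's maximin is 2; column maxima are 3 and 8, so the goalkeeper's minimax is 3. These differ, so the equilibrium is in mixed strategies.
Let the goalkeeper play dive left with probability q. The kicker is indifferent when 2q + 8(1−q) = 3q − 4(1−q), giving q = 12/13.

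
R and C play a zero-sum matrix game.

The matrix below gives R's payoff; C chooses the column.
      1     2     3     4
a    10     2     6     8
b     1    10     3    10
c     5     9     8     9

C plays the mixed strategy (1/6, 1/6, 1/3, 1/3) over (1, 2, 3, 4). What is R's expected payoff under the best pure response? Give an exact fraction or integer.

8

a: (10)·(1/6) + (2)·(1/6) + (6)·(1/3) + (8)·(1/3) = 20/3.
b: (1)·(1/6) + (10)·(1/6) + (3)·(1/3) + (10)·(1/3) = 37/6.
c: (5)·(1/6) + (9)·(1/6) + (8)·(1/3) + (9)·(1/3) = 8.
The best pure response is c with expected payoff 8.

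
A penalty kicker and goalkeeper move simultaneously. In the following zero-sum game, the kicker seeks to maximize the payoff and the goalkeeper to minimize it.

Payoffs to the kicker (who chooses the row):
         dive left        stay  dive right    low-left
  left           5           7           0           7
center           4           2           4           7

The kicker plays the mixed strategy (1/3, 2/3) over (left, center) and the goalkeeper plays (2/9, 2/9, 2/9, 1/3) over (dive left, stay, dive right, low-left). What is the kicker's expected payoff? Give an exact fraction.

127/27

Against (2/9, 2/9, 2/9, 1/3), each row's expected payoff is left: 5; center: 41/9.
Taking the (1/3, 2/3)-weighted average: (1/3)·(5) + (2/3)·(41/9) = 127/27.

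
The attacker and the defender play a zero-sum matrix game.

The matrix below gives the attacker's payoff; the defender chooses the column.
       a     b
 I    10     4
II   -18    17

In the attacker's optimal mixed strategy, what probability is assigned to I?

Row minima are 4 and -18, so the attacker's maximin is 4; column maxima are 10 and 17, so the defender's minimax is 10. These differ, so the equilibrium is in mixed strategies.
Let the attacker play I with probability p. The defender is indifferent when 10p − 18(1−p) = 4p + 17(1−p), giving p = 35/41.

35/41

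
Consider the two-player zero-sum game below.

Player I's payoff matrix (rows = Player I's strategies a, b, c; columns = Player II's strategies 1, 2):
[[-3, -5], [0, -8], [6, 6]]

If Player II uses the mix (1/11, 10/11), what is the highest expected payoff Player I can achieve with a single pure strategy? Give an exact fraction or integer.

6

a: (-3)·(1/11) + (-5)·(10/11) = -53/11.
b: (0)·(1/11) + (-8)·(10/11) = -80/11.
c: (6)·(1/11) + (6)·(10/11) = 6.
The best pure response is c with expected payoff 6.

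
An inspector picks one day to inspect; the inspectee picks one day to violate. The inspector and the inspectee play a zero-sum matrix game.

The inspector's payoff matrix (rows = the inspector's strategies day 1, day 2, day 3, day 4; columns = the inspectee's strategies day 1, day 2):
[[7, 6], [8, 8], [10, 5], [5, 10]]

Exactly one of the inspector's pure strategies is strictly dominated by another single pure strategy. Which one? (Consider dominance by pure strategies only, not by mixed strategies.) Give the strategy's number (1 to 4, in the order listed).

Compare day 1 with day 2: 8 > 7, 8 > 6.
So day 2 strictly dominates day 1 for the inspector; day 1 is strictly dominated.

1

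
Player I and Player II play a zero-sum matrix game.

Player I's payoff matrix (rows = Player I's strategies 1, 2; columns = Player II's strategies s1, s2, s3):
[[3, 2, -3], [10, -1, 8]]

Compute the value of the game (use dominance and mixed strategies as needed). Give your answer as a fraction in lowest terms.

Column s1 is strictly dominated by s3 for Player II (it gives Player I more in every row).
The remaining 2×2 game on (1, 2) × (s2, s3) has no saddle point. Let Player I play 1 with probability p; indifference gives 2p − (1−p) = −3p + 8(1−p), so p = 9/14.
Similarly Player II's optimal q on s2 is 11/14, and the value is 2·(11/14) + (-3)·(3/14) = 13/14.

13/14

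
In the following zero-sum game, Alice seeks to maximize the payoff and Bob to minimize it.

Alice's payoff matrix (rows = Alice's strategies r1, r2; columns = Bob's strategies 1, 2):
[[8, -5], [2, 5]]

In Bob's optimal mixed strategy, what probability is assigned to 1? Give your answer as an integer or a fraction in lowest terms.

5/8

Row minima are -5 and 2, so Alice's maximin is 2; column maxima are 8 and 5, so Bob's minimax is 5. These differ, so the equilibrium is in mixed strategies.
Let Bob play 1 with probability q. Alice is indifferent when 8q − 5(1−q) = 2q + 5(1−q), giving q = 5/8.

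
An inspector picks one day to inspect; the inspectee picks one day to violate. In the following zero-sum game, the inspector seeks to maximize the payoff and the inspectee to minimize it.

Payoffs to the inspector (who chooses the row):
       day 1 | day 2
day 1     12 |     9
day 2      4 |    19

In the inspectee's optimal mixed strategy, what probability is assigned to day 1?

Row minima are 9 and 4, so the inspector's maximin is 9; column maxima are 12 and 19, so the inspectee's minimax is 12. These differ, so the equilibrium is in mixed strategies.
Let the inspectee play day 1 with probability q. The inspector is indifferent when 12q + 9(1−q) = 4q + 19(1−q), giving q = 5/9.

5/9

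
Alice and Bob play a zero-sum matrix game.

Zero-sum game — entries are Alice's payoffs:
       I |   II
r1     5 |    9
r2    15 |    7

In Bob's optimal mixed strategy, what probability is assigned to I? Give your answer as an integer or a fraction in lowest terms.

1/6

Row minima are 5 and 7, so Alice's maximin is 7; column maxima are 15 and 9, so Bob's minimax is 9. These differ, so the equilibrium is in mixed strategies.
Let Bob play I with probability q. Alice is indifferent when 5q + 9(1−q) = 15q + 7(1−q), giving q = 1/6.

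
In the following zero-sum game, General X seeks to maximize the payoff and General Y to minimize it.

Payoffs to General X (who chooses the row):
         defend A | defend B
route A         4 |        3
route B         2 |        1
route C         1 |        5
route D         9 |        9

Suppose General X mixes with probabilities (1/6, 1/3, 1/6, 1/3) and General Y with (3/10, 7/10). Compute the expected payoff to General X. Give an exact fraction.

277/60

Against (3/10, 7/10), each row's expected payoff is route A: 33/10; route B: 13/10; route C: 19/5; route D: 9.
Taking the (1/6, 1/3, 1/6, 1/3)-weighted average: (1/6)·(33/10) + (1/3)·(13/10) + (1/6)·(19/5) + (1/3)·(9) = 277/60.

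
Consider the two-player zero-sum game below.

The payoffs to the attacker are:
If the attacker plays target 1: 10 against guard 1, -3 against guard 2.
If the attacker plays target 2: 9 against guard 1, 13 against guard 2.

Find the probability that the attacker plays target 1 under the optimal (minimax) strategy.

4/17

Row minima are -3 and 9, so the attacker's maximin is 9; column maxima are 10 and 13, so the defender's minimax is 10. These differ, so the equilibrium is in mixed strategies.
Let the attacker play target 1 with probability p. The defender is indifferent when 10p + 9(1−p) = −3p + 13(1−p), giving p = 4/17.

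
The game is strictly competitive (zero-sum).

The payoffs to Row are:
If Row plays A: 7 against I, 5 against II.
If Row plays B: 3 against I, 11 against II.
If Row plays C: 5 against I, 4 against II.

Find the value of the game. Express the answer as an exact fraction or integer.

31/5

Row C is strictly dominated by row A, so Row never plays it.
The remaining 2×2 game on (A, B) × (I, II) has no saddle point. Let Row play A with probability p; indifference gives 7p + 3(1−p) = 5p + 11(1−p), so p = 4/5.
Similarly Column's optimal q on I is 3/5, and the value is 7·(3/5) + (5)·(2/5) = 31/5.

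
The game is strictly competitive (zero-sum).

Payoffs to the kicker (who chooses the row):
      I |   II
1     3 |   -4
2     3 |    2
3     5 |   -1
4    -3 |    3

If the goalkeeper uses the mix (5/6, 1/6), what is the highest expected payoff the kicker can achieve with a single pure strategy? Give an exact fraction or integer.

1: (3)·(5/6) + (-4)·(1/6) = 11/6.
2: (3)·(5/6) + (2)·(1/6) = 17/6.
3: (5)·(5/6) + (-1)·(1/6) = 4.
4: (-3)·(5/6) + (3)·(1/6) = -2.
The best pure response is 3 with expected payoff 4.

4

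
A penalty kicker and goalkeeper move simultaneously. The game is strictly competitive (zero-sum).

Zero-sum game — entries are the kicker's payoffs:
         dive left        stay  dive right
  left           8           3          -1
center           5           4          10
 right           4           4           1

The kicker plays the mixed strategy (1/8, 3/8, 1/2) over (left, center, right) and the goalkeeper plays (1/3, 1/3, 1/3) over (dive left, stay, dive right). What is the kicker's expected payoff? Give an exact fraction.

103/24

Against (1/3, 1/3, 1/3), each row's expected payoff is left: 10/3; center: 19/3; right: 3.
Taking the (1/8, 3/8, 1/2)-weighted average: (1/8)·(10/3) + (3/8)·(19/3) + (1/2)·(3) = 103/24.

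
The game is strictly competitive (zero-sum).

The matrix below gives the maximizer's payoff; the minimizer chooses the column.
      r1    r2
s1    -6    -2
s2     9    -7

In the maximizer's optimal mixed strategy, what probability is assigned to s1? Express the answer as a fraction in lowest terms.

4/5

Row minima are -6 and -7, so the maximizer's maximin is -6; column maxima are 9 and -2, so the minimizer's minimax is -2. These differ, so the equilibrium is in mixed strategies.
Let the maximizer play s1 with probability p. The minimizer is indifferent when −6p + 9(1−p) = −2p − 7(1−p), giving p = 4/5.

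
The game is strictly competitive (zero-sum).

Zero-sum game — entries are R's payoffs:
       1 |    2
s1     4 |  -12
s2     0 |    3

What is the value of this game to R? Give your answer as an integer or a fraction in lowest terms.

Row minima are -12 and 0, so R's maximin is 0; column maxima are 4 and 3, so C's minimax is 3. These differ, so the equilibrium is in mixed strategies.
Let R play s1 with probability p. C is indifferent when 4p = −12p + 3(1−p), giving p = 3/19.
Let C play 1 with probability q. R is indifferent when 4q − 12(1−q) = 3(1−q), giving q = 15/19.
The value is 4·(15/19) + (-12)·(4/19) = 12/19.

12/19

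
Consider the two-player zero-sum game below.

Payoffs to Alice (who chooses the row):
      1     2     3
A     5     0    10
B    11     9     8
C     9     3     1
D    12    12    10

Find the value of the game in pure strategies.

10

Row minima: 0, 8, 1, 10 → Alice's maximin is 10.
Column maxima: 12, 12, 10 → Bob's minimax is 10.
They coincide at (D, 3), so the value is 10.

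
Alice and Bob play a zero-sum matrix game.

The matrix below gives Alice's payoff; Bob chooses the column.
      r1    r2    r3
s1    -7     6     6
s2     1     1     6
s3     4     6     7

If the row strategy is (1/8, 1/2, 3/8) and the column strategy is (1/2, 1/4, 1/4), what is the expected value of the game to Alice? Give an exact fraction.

Against (1/2, 1/4, 1/4), each row's expected payoff is s1: -1/2; s2: 9/4; s3: 21/4.
Taking the (1/8, 1/2, 3/8)-weighted average: (1/8)·(-1/2) + (1/2)·(9/4) + (3/8)·(21/4) = 97/32.

97/32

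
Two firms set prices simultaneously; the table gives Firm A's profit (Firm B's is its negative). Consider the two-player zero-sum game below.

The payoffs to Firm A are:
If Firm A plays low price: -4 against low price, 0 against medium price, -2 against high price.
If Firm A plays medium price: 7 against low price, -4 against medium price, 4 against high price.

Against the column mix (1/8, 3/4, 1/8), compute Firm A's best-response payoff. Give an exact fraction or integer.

-3/4

low price: (-4)·(1/8) + (0)·(3/4) + (-2)·(1/8) = -3/4.
medium price: (7)·(1/8) + (-4)·(3/4) + (4)·(1/8) = -13/8.
The best pure response is low price with expected payoff -3/4.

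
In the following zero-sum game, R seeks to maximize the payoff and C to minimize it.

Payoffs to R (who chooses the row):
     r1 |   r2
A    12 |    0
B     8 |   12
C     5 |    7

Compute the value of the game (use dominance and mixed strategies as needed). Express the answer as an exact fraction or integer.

9

Row C is strictly dominated by row B, so R never plays it.
The remaining 2×2 game on (A, B) × (r1, r2) has no saddle point. Let R play A with probability p; indifference gives 12p + 8(1−p) = 12(1−p), so p = 1/4.
Similarly C's optimal q on r1 is 3/4, and the value is 12·(3/4) + (0)·(1/4) = 9.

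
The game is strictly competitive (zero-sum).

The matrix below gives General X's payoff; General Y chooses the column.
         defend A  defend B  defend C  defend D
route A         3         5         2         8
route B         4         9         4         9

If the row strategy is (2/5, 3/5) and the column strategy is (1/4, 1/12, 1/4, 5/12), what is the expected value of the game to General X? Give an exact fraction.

59/10

Against (1/4, 1/12, 1/4, 5/12), each row's expected payoff is route A: 5; route B: 13/2.
Taking the (2/5, 3/5)-weighted average: (2/5)·(5) + (3/5)·(13/2) = 59/10.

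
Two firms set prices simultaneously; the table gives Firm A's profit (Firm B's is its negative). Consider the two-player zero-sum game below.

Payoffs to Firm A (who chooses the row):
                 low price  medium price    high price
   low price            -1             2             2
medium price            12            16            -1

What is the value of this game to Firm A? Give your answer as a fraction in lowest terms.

Column medium price is strictly dominated by low price for Firm B (it gives Firm A more in every row).
The remaining 2×2 game on (low price, medium price) × (low price, high price) has no saddle point. Let Firm A play low price with probability p; indifference gives −p + 12(1−p) = 2p − (1−p), so p = 13/16.
Similarly Firm B's optimal q on low price is 3/16, and the value is -1·(3/16) + (2)·(13/16) = 23/16.

23/16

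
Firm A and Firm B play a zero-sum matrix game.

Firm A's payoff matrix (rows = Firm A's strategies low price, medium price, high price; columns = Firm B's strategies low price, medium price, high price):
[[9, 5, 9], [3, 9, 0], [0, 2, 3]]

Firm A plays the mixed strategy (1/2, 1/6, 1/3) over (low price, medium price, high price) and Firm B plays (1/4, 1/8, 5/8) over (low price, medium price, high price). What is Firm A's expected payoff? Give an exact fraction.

Against (1/4, 1/8, 5/8), each row's expected payoff is low price: 17/2; medium price: 15/8; high price: 17/8.
Taking the (1/2, 1/6, 1/3)-weighted average: (1/2)·(17/2) + (1/6)·(15/8) + (1/3)·(17/8) = 253/48.

253/48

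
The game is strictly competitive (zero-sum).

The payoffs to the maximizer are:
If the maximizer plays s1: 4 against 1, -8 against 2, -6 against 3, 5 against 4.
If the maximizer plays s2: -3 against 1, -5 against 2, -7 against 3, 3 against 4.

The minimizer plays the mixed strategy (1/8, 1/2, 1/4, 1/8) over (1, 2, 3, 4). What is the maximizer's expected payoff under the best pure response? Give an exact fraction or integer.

-17/4

s1: (4)·(1/8) + (-8)·(1/2) + (-6)·(1/4) + (5)·(1/8) = -35/8.
s2: (-3)·(1/8) + (-5)·(1/2) + (-7)·(1/4) + (3)·(1/8) = -17/4.
The best pure response is s2 with expected payoff -17/4.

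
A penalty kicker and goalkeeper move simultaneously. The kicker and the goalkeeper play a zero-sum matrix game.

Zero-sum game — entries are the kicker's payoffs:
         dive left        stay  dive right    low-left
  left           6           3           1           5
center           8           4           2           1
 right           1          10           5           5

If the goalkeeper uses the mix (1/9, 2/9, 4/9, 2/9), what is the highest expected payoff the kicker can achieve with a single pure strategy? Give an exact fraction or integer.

17/3

left: (6)·(1/9) + (3)·(2/9) + (1)·(4/9) + (5)·(2/9) = 26/9.
center: (8)·(1/9) + (4)·(2/9) + (2)·(4/9) + (1)·(2/9) = 26/9.
right: (1)·(1/9) + (10)·(2/9) + (5)·(4/9) + (5)·(2/9) = 17/3.
The best pure response is right with expected payoff 17/3.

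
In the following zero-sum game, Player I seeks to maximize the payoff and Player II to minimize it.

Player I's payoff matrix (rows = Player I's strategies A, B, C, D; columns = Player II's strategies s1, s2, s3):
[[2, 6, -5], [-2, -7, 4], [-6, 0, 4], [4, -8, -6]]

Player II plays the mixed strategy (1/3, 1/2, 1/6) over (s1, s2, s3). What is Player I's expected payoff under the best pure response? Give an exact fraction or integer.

17/6

A: (2)·(1/3) + (6)·(1/2) + (-5)·(1/6) = 17/6.
B: (-2)·(1/3) + (-7)·(1/2) + (4)·(1/6) = -7/2.
C: (-6)·(1/3) + (0)·(1/2) + (4)·(1/6) = -4/3.
D: (4)·(1/3) + (-8)·(1/2) + (-6)·(1/6) = -11/3.
The best pure response is A with expected payoff 17/6.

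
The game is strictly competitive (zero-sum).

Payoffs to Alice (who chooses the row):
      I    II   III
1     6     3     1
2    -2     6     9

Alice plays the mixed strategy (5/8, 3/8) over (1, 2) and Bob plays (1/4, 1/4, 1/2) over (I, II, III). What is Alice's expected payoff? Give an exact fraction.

Against (1/4, 1/4, 1/2), each row's expected payoff is 1: 11/4; 2: 11/2.
Taking the (5/8, 3/8)-weighted average: (5/8)·(11/4) + (3/8)·(11/2) = 121/32.

121/32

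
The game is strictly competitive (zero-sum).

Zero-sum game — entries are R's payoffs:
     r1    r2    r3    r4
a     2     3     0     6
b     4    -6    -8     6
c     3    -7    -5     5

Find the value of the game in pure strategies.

0

Row minima: 0, -8, -7 → R's maximin is 0.
Column maxima: 4, 3, 0, 6 → C's minimax is 0.
They coincide at (a, r3), so the value is 0.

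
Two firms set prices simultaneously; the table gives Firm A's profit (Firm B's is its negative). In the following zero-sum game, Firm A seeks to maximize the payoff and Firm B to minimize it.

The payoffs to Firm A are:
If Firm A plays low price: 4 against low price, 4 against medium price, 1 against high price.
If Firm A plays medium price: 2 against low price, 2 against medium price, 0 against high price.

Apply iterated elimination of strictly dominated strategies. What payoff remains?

1

Row medium price is strictly dominated by row low price (4>2, 4>2, 1>0); eliminate medium price.
Column medium price is strictly dominated by high price for Firm B (1<4); eliminate medium price.
Column low price is strictly dominated by high price for Firm B (1<4); eliminate low price.
Only (low price, high price) remains, with payoff 1.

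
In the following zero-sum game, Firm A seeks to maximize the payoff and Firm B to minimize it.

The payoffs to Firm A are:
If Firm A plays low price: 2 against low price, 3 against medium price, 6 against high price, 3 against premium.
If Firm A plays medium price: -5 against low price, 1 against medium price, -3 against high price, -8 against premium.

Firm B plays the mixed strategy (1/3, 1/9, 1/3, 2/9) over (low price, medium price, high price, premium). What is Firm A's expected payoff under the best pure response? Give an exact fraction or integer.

low price: (2)·(1/3) + (3)·(1/9) + (6)·(1/3) + (3)·(2/9) = 11/3.
medium price: (-5)·(1/3) + (1)·(1/9) + (-3)·(1/3) + (-8)·(2/9) = -13/3.
The best pure response is low price with expected payoff 11/3.

11/3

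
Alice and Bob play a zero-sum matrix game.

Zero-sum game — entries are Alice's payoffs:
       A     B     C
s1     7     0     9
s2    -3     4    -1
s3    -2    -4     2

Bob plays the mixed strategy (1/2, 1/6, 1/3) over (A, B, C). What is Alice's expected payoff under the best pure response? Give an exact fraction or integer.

13/2

s1: (7)·(1/2) + (0)·(1/6) + (9)·(1/3) = 13/2.
s2: (-3)·(1/2) + (4)·(1/6) + (-1)·(1/3) = -7/6.
s3: (-2)·(1/2) + (-4)·(1/6) + (2)·(1/3) = -1.
The best pure response is s1 with expected payoff 13/2.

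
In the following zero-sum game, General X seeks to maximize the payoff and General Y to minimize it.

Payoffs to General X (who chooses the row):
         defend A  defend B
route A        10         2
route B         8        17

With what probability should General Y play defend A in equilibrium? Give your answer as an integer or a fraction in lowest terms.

Row minima are 2 and 8, so General X's maximin is 8; column maxima are 10 and 17, so General Y's minimax is 10. These differ, so the equilibrium is in mixed strategies.
Let General Y play defend A with probability q. General X is indifferent when 10q + 2(1−q) = 8q + 17(1−q), giving q = 15/17.

15/17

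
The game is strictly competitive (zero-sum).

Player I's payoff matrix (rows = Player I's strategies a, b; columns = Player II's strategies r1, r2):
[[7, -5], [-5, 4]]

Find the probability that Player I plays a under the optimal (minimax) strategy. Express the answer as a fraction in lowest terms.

Row minima are -5 and -5, so Player I's maximin is -5; column maxima are 7 and 4, so Player II's minimax is 4. These differ, so the equilibrium is in mixed strategies.
Let Player I play a with probability p. Player II is indifferent when 7p − 5(1−p) = −5p + 4(1−p), giving p = 3/7.

3/7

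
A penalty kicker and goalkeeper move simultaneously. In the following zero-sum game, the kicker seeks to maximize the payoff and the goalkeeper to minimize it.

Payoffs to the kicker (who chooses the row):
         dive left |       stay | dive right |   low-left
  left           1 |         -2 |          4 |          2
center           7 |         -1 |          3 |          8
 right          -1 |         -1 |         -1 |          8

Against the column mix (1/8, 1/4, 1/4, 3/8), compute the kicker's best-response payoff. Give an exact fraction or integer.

left: (1)·(1/8) + (-2)·(1/4) + (4)·(1/4) + (2)·(3/8) = 11/8.
center: (7)·(1/8) + (-1)·(1/4) + (3)·(1/4) + (8)·(3/8) = 35/8.
right: (-1)·(1/8) + (-1)·(1/4) + (-1)·(1/4) + (8)·(3/8) = 19/8.
The best pure response is center with expected payoff 35/8.

35/8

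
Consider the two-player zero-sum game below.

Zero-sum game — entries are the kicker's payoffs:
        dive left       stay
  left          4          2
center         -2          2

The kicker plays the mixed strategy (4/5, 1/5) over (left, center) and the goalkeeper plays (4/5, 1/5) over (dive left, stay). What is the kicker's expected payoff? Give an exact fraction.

Against (4/5, 1/5), each row's expected payoff is left: 18/5; center: -6/5.
Taking the (4/5, 1/5)-weighted average: (4/5)·(18/5) + (1/5)·(-6/5) = 66/25.

66/25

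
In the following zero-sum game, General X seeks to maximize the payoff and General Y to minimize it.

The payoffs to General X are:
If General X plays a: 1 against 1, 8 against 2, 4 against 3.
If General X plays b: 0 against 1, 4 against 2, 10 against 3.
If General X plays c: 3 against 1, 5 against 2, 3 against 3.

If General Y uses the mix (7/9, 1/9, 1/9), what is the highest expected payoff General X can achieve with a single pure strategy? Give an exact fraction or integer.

a: (1)·(7/9) + (8)·(1/9) + (4)·(1/9) = 19/9.
b: (0)·(7/9) + (4)·(1/9) + (10)·(1/9) = 14/9.
c: (3)·(7/9) + (5)·(1/9) + (3)·(1/9) = 29/9.
The best pure response is c with expected payoff 29/9.

29/9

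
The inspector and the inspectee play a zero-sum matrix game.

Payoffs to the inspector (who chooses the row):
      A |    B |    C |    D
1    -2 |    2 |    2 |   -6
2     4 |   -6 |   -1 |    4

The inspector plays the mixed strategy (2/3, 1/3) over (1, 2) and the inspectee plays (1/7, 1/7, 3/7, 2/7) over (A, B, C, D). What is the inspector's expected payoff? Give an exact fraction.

-3/7

Against (1/7, 1/7, 3/7, 2/7), each row's expected payoff is 1: -6/7; 2: 3/7.
Taking the (2/3, 1/3)-weighted average: (2/3)·(-6/7) + (1/3)·(3/7) = -3/7.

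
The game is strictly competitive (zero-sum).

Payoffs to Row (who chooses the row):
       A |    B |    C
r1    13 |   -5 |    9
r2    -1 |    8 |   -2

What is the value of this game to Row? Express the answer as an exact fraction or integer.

31/12

Column A is strictly dominated by C for Column (it gives Row more in every row).
The remaining 2×2 game on (r1, r2) × (B, C) has no saddle point. Let Row play r1 with probability p; indifference gives −5p + 8(1−p) = 9p − 2(1−p), so p = 5/12.
Similarly Column's optimal q on B is 11/24, and the value is -5·(11/24) + (9)·(13/24) = 31/12.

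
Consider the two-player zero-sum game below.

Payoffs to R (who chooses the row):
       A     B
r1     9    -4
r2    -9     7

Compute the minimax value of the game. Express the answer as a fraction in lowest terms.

27/29

Row minima are -4 and -9, so R's maximin is -4; column maxima are 9 and 7, so C's minimax is 7. These differ, so the equilibrium is in mixed strategies.
Let R play r1 with probability p. C is indifferent when 9p − 9(1−p) = −4p + 7(1−p), giving p = 16/29.
Let C play A with probability q. R is indifferent when 9q − 4(1−q) = −9q + 7(1−q), giving q = 11/29.
The value is 9·(11/29) + (-4)·(18/29) = 27/29.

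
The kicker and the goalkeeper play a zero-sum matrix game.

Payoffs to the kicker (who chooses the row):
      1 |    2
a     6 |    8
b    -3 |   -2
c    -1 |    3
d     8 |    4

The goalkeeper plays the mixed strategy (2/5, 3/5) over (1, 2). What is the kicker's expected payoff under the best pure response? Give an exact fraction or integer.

36/5

a: (6)·(2/5) + (8)·(3/5) = 36/5.
b: (-3)·(2/5) + (-2)·(3/5) = -12/5.
c: (-1)·(2/5) + (3)·(3/5) = 7/5.
d: (8)·(2/5) + (4)·(3/5) = 28/5.
The best pure response is a with expected payoff 36/5.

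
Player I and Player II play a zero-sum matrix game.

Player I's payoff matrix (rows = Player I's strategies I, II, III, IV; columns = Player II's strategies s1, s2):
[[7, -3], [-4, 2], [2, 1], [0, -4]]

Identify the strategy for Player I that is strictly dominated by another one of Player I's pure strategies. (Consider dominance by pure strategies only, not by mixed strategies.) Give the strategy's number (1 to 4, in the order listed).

4

Compare IV with I: 7 > 0, -3 > -4.
So I strictly dominates IV for Player I; IV is strictly dominated.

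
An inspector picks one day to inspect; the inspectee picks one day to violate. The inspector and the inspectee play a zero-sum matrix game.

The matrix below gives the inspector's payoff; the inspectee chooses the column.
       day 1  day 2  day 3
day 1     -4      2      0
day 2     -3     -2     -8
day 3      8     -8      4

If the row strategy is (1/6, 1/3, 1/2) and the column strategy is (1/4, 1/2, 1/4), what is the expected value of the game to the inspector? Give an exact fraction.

Against (1/4, 1/2, 1/4), each row's expected payoff is day 1: 0; day 2: -15/4; day 3: -1.
Taking the (1/6, 1/3, 1/2)-weighted average: (1/6)·(0) + (1/3)·(-15/4) + (1/2)·(-1) = -7/4.

-7/4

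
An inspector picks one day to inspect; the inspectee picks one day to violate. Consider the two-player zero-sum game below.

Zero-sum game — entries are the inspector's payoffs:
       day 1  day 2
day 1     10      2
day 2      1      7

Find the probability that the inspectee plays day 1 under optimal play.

Row minima are 2 and 1, so the inspector's maximin is 2; column maxima are 10 and 7, so the inspectee's minimax is 7. These differ, so the equilibrium is in mixed strategies.
Let the inspectee play day 1 with probability q. The inspector is indifferent when 10q + 2(1−q) = q + 7(1−q), giving q = 5/14.

5/14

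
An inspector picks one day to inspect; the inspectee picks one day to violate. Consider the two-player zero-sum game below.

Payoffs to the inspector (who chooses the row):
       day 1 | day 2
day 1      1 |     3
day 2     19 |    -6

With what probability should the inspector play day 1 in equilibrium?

Row minima are 1 and -6, so the inspector's maximin is 1; column maxima are 19 and 3, so the inspectee's minimax is 3. These differ, so the equilibrium is in mixed strategies.
Let the inspector play day 1 with probability p. The inspectee is indifferent when p + 19(1−p) = 3p − 6(1−p), giving p = 25/27.

25/27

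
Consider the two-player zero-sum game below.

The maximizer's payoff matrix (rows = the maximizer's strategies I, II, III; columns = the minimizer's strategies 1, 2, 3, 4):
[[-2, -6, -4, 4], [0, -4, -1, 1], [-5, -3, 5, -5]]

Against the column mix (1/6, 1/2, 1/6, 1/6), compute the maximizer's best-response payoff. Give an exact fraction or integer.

-2

I: (-2)·(1/6) + (-6)·(1/2) + (-4)·(1/6) + (4)·(1/6) = -10/3.
II: (0)·(1/6) + (-4)·(1/2) + (-1)·(1/6) + (1)·(1/6) = -2.
III: (-5)·(1/6) + (-3)·(1/2) + (5)·(1/6) + (-5)·(1/6) = -7/3.
The best pure response is II with expected payoff -2.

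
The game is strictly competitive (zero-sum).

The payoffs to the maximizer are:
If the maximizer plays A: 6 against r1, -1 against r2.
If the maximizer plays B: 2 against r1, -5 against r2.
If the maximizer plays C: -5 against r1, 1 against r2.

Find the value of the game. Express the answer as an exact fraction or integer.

1/13

Row B is strictly dominated by row A, so the maximizer never plays it.
The remaining 2×2 game on (A, C) × (r1, r2) has no saddle point. Let the maximizer play A with probability p; indifference gives 6p − 5(1−p) = −p + (1−p), so p = 6/13.
Similarly the minimizer's optimal q on r1 is 2/13, and the value is 6·(2/13) + (-1)·(11/13) = 1/13.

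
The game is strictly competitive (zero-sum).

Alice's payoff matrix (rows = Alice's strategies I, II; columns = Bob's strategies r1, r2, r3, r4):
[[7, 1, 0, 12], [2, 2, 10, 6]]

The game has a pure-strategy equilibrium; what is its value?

2

Row minima: 0, 2 → Alice's maximin is 2.
Column maxima: 7, 2, 10, 12 → Bob's minimax is 2.
They coincide at (II, r2), so the value is 2.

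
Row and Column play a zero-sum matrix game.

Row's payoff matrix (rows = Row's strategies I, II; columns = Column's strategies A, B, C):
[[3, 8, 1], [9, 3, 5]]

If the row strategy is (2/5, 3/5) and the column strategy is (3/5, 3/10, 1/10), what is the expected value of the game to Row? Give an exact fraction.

Against (3/5, 3/10, 1/10), each row's expected payoff is I: 43/10; II: 34/5.
Taking the (2/5, 3/5)-weighted average: (2/5)·(43/10) + (3/5)·(34/5) = 29/5.

29/5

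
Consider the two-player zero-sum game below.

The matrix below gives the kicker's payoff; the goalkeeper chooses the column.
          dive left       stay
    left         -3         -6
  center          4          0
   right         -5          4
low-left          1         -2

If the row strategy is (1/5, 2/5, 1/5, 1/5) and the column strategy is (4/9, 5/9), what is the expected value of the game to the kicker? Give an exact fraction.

Against (4/9, 5/9), each row's expected payoff is left: -14/3; center: 16/9; right: 0; low-left: -2/3.
Taking the (1/5, 2/5, 1/5, 1/5)-weighted average: (1/5)·(-14/3) + (2/5)·(16/9) + (1/5)·(0) + (1/5)·(-2/3) = -16/45.

-16/45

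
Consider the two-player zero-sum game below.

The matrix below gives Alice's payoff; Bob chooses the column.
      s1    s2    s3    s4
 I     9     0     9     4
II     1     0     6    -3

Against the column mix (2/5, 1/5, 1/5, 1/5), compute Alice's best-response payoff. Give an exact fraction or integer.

I: (9)·(2/5) + (0)·(1/5) + (9)·(1/5) + (4)·(1/5) = 31/5.
II: (1)·(2/5) + (0)·(1/5) + (6)·(1/5) + (-3)·(1/5) = 1.
The best pure response is I with expected payoff 31/5.

31/5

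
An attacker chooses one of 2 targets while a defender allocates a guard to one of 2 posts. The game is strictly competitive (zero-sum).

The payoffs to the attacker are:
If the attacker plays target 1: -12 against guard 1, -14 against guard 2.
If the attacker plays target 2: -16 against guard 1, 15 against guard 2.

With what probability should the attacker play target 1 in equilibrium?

Row minima are -14 and -16, so the attacker's maximin is -14; column maxima are -12 and 15, so the defender's minimax is -12. These differ, so the equilibrium is in mixed strategies.
Let the attacker play target 1 with probability p. The defender is indifferent when −12p − 16(1−p) = −14p + 15(1−p), giving p = 31/33.

31/33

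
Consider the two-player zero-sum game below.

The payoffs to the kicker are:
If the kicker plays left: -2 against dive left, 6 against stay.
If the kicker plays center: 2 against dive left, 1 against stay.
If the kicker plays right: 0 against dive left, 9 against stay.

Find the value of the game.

9/5

Row left is strictly dominated by row right, so the kicker never plays it.
The remaining 2×2 game on (center, right) × (dive left, stay) has no saddle point. Let the kicker play center with probability p; indifference gives 2p = p + 9(1−p), so p = 9/10.
Similarly the goalkeeper's optimal q on dive left is 4/5, and the value is 2·(4/5) + (1)·(1/5) = 9/5.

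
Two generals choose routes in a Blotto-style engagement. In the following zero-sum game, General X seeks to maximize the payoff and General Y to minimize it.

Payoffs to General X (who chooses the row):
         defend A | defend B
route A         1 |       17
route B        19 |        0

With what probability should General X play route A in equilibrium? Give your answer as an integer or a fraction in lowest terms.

19/35

Row minima are 1 and 0, so General X's maximin is 1; column maxima are 19 and 17, so General Y's minimax is 17. These differ, so the equilibrium is in mixed strategies.
Let General X play route A with probability p. General Y is indifferent when p + 19(1−p) = 17p, giving p = 19/35.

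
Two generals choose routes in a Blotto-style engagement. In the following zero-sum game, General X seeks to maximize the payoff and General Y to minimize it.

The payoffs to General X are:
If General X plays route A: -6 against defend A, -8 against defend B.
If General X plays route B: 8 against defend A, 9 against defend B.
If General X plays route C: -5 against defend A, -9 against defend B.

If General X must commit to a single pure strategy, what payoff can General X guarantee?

The worst-case payoff for each row is route A: -8, route B: 8, route C: -9.
The best of these is 8.

8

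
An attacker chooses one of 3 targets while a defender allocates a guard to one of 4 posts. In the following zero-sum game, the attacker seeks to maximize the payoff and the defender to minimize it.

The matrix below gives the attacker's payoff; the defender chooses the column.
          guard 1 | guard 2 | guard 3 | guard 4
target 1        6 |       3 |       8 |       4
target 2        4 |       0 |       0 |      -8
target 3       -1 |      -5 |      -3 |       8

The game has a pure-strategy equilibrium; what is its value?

3

Row minima: 3, -8, -5 → the attacker's maximin is 3.
Column maxima: 6, 3, 8, 8 → the defender's minimax is 3.
They coincide at (target 1, guard 2), so the value is 3.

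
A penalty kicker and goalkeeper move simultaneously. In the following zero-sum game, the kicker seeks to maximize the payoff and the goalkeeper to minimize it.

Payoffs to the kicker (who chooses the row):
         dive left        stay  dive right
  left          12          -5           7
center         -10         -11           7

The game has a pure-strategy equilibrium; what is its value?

-5

Row minima: -5, -11 → the kicker's maximin is -5.
Column maxima: 12, -5, 7 → the goalkeeper's minimax is -5.
They coincide at (left, stay), so the value is -5.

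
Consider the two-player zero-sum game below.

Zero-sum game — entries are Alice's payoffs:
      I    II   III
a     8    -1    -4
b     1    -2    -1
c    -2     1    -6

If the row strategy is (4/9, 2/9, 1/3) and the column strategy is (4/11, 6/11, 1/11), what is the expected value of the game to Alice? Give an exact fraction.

46/99

Against (4/11, 6/11, 1/11), each row's expected payoff is a: 2; b: -9/11; c: -8/11.
Taking the (4/9, 2/9, 1/3)-weighted average: (4/9)·(2) + (2/9)·(-9/11) + (1/3)·(-8/11) = 46/99.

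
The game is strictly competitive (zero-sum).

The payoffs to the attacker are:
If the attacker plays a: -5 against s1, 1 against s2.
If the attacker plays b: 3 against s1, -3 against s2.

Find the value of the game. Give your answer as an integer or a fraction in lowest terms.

-1

Row minima are -5 and -3, so the attacker's maximin is -3; column maxima are 3 and 1, so the defender's minimax is 1. These differ, so the equilibrium is in mixed strategies.
Let the attacker play a with probability p. The defender is indifferent when −5p + 3(1−p) = p − 3(1−p), giving p = 1/2.
Let the defender play s1 with probability q. The attacker is indifferent when −5q + (1−q) = 3q − 3(1−q), giving q = 1/3.
The value is -5·(1/3) + (1)·(2/3) = -1.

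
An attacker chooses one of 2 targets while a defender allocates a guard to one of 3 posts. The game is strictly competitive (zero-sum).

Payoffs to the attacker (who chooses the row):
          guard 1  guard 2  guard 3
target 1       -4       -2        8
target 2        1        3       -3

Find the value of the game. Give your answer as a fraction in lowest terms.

-1/4

Column guard 2 is strictly dominated by guard 1 for the defender (it gives the attacker more in every row).
The remaining 2×2 game on (target 1, target 2) × (guard 1, guard 3) has no saddle point. Let the attacker play target 1 with probability p; indifference gives −4p + (1−p) = 8p − 3(1−p), so p = 1/4.
Similarly the defender's optimal q on guard 1 is 11/16, and the value is -4·(11/16) + (8)·(5/16) = -1/4.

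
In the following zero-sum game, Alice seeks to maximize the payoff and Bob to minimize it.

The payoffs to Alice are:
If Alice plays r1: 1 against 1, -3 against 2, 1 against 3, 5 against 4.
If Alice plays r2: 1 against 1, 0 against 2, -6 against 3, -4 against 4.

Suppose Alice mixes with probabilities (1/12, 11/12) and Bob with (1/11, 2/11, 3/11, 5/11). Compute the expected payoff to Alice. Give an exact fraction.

-32/11

Against (1/11, 2/11, 3/11, 5/11), each row's expected payoff is r1: 23/11; r2: -37/11.
Taking the (1/12, 11/12)-weighted average: (1/12)·(23/11) + (11/12)·(-37/11) = -32/11.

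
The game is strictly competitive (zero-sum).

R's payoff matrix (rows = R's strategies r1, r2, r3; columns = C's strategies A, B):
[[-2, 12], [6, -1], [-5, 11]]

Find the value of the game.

10/3

Row r3 is strictly dominated by row r1, so R never plays it.
The remaining 2×2 game on (r1, r2) × (A, B) has no saddle point. Let R play r1 with probability p; indifference gives −2p + 6(1−p) = 12p − (1−p), so p = 1/3.
Similarly C's optimal q on A is 13/21, and the value is -2·(13/21) + (12)·(8/21) = 10/3.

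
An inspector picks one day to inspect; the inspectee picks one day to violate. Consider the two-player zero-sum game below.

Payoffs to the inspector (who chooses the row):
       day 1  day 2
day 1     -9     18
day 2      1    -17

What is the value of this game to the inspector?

Row minima are -9 and -17, so the inspector's maximin is -9; column maxima are 1 and 18, so the inspectee's minimax is 1. These differ, so the equilibrium is in mixed strategies.
Let the inspector play day 1 with probability p. The inspectee is indifferent when −9p + (1−p) = 18p − 17(1−p), giving p = 2/5.
Let the inspectee play day 1 with probability q. The inspector is indifferent when −9q + 18(1−q) = q − 17(1−q), giving q = 7/9.
The value is -9·(7/9) + (18)·(2/9) = -3.

-3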